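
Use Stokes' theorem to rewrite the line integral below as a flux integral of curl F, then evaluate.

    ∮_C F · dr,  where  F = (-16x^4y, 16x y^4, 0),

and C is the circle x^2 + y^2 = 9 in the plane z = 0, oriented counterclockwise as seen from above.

Let S be the flat disk x^2 + y^2 ≤ 9 in the plane z = 0, with upward unit normal n̂ = ẑ. By Stokes' theorem,

    ∮_C F · dr = ∬_S (∇ × F) · n̂ dS = ∬_D (curl F)_z dA,

where D is the disk x^2 + y^2 ≤ 9.

Compute the curl of F = (-16x^4y, 16x y^4, 0):
    (∇ × F)_x = ∂F_z/∂y - ∂F_y/∂z = 0,
    (∇ × F)_y = ∂F_x/∂z - ∂F_z/∂x = 0,
    (∇ × F)_z = ∂F_y/∂x - ∂F_x/∂y = 16x^4 + 16y^4.

On z = 0, (curl F)_z = 16x^4 + 16y^4.

Convert to polar (x = r cos θ, y = r sin θ, dA = r dr dθ); the integrand becomes 16r^4(sin(θ)^4 + cos(θ)^4), so

    ∬_D (curl F)_z dA = ∫_0^{2π} ∫_0^{3} (16r^4(sin(θ)^4 + cos(θ)^4)) · r dr dθ.

Inner (r from 0 to 3): 1944sin(θ)^4 + 1944cos(θ)^4.
Outer (θ from 0 to 2π): 2916π.

Therefore ∮_C F · dr = 2916π.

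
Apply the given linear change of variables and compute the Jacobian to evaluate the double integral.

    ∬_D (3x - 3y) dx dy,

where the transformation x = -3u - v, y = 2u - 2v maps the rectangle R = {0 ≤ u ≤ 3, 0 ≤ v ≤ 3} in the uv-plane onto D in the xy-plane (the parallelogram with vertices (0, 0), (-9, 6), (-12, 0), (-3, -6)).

Compute the Jacobian determinant of (x, y) with respect to (u, v):

    ∂(x,y)/∂(u,v) = | -3  -1 | = (-3)(-2) - (-1)(2) = 8.
                   | 2  -2 |

Its absolute value is |J| = 8 (the area scaling factor).

Substituting x = -3u - v, y = 2u - 2v into the integrand,

    3x - 3y → -15u + 3v,

so the integral becomes

    ∬_R (-15u + 3v) · |J| du dv = ∫_0^3 ∫_0^3 (-120u + 24v) dv du.

Inner (v): 108 - 360u.
Outer (u): -1296.

Therefore ∬_D (3x - 3y) dx dy = -1296.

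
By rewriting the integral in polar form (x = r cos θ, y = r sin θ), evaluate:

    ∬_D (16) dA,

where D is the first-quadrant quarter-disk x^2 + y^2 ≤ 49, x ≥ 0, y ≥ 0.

The region D is 0 ≤ r ≤ 7, 0 ≤ θ ≤ π/2 in polar coordinates, where x = r cos(θ), y = r sin(θ), and dA = r dr dθ.

Under the substitution, the integrand becomes 16, so

    ∬_D (16) dA = ∫_{0}^{π/2} ∫_{0}^{7} (16) · r dr dθ.

Inner integral (in r): ∫_{0}^{7} (16) · r dr = 392.

Outer integral (in θ): ∫_{0}^{π/2} (392) dθ = 196π.

Therefore ∬_D (16) dA = 196π.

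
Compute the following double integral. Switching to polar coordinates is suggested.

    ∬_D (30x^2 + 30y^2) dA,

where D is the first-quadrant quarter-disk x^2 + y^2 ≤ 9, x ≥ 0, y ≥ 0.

The region D is 0 ≤ r ≤ 3, 0 ≤ θ ≤ π/2 in polar coordinates, where x = r cos(θ), y = r sin(θ), and dA = r dr dθ.

Under the substitution, the integrand becomes 30r^2, so

    ∬_D (30x^2 + 30y^2) dA = ∫_{0}^{π/2} ∫_{0}^{3} (30r^2) · r dr dθ.

Inner integral (in r): ∫_{0}^{3} (30r^2) · r dr = 1215/2.

Outer integral (in θ): ∫_{0}^{π/2} (1215/2) dθ = 1215π/4.

Therefore ∬_D (30x^2 + 30y^2) dA = 1215π/4.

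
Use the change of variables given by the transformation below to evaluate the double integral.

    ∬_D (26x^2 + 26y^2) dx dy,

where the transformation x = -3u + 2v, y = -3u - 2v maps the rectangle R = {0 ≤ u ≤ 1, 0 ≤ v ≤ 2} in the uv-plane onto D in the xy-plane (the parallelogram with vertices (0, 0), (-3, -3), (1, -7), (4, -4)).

Compute the Jacobian determinant of (x, y) with respect to (u, v):

    ∂(x,y)/∂(u,v) = | -3  2 | = (-3)(-2) - (2)(-3) = 12.
                   | -3  -2 |

Its absolute value is |J| = 12 (the area scaling factor).

Substituting x = -3u + 2v, y = -3u - 2v into the integrand,

    26x^2 + 26y^2 → 468u^2 + 208v^2,

so the integral becomes

    ∬_R (468u^2 + 208v^2) · |J| du dv = ∫_0^1 ∫_0^2 (5616u^2 + 2496v^2) dv du.

Inner (v): 11232u^2 + 6656.
Outer (u): 10400.

Therefore ∬_D (26x^2 + 26y^2) dx dy = 10400.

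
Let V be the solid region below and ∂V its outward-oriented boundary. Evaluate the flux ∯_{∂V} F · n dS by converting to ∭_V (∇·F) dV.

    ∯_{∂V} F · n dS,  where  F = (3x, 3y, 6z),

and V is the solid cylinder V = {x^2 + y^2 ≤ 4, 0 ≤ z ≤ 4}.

By the divergence theorem,

    ∯_{∂V} F · n dS = ∭_V (∇ · F) dV.

Compute the divergence:
    ∇ · F = ∂F_x/∂x + ∂F_y/∂y + ∂F_z/∂z = 3 + 3 + 6 = 12.

In cylindrical coordinates, x = r cos(θ), y = r sin(θ), z = z, dV = r dr dθ dz, with 0 ≤ r ≤ 2, 0 ≤ θ ≤ 2π, 0 ≤ z ≤ 4.

The integrand, after substitution and multiplying by the volume element, becomes (12) · r, so

    ∭_V (∇·F) dV = ∫_0^{2π} ∫_0^{2} ∫_0^{4} (12) · r dz dr dθ.

Inner (z from 0 to 4): 48r.
Middle (r from 0 to 2): 96.
Outer (θ from 0 to 2π): 192π.

Therefore ∯_{∂V} F · n dS = 192π.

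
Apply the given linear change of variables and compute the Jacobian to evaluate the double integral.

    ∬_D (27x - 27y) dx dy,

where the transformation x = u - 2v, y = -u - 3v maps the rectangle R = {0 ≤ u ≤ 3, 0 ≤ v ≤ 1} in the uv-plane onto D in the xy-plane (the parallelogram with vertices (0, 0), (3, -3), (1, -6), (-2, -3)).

Compute the Jacobian determinant of (x, y) with respect to (u, v):

    ∂(x,y)/∂(u,v) = | 1  -2 | = (1)(-3) - (-2)(-1) = -5.
                   | -1  -3 |

Its absolute value is |J| = 5 (the area scaling factor).

Substituting x = u - 2v, y = -u - 3v into the integrand,

    27x - 27y → 54u + 27v,

so the integral becomes

    ∬_R (54u + 27v) · |J| du dv = ∫_0^3 ∫_0^1 (270u + 135v) dv du.

Inner (v): 270u + 135/2.
Outer (u): 2835/2.

Therefore ∬_D (27x - 27y) dx dy = 2835/2.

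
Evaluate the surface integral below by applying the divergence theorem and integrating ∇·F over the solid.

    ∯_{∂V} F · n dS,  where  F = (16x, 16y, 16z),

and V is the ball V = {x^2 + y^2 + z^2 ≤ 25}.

By the divergence theorem,

    ∯_{∂V} F · n dS = ∭_V (∇ · F) dV.

Compute the divergence:
    ∇ · F = ∂F_x/∂x + ∂F_y/∂y + ∂F_z/∂z = 16 + 16 + 16 = 48.

In spherical coordinates, x = ρ sin(φ) cos(θ), y = ρ sin(φ) sin(θ), z = ρ cos(φ), dV = ρ^2 sin(φ) dρ dφ dθ, with 0 ≤ ρ ≤ 5, 0 ≤ φ ≤ π, 0 ≤ θ ≤ 2π.

The integrand, after substitution and multiplying by the volume element, becomes (48) · ρ^2 sin(φ), so

    ∭_V (∇·F) dV = ∫_0^{2π} ∫_0^{π} ∫_0^{5} (48) · ρ^2 sin(φ) dρ dφ dθ.

Inner (ρ from 0 to 5): 2000sin(φ).
Middle (φ from 0 to π): 4000.
Outer (θ from 0 to 2π): 8000π.

Therefore ∯_{∂V} F · n dS = 8000π.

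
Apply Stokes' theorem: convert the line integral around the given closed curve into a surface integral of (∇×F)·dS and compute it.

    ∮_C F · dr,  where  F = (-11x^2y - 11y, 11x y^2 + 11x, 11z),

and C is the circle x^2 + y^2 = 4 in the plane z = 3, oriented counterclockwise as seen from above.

Let S be the flat disk x^2 + y^2 ≤ 4 in the plane z = 3, with upward unit normal n̂ = ẑ. By Stokes' theorem,

    ∮_C F · dr = ∬_S (∇ × F) · n̂ dS = ∬_D (curl F)_z dA,

where D is the disk x^2 + y^2 ≤ 4.

Compute the curl of F = (-11x^2y - 11y, 11x y^2 + 11x, 11z):
    (∇ × F)_x = ∂F_z/∂y - ∂F_y/∂z = 0,
    (∇ × F)_y = ∂F_x/∂z - ∂F_z/∂x = 0,
    (∇ × F)_z = ∂F_y/∂x - ∂F_x/∂y = 11x^2 + 11y^2 + 22.

On z = 3, (curl F)_z = 11x^2 + 11y^2 + 22.

Convert to polar (x = r cos θ, y = r sin θ, dA = r dr dθ); the integrand becomes 11r^2 + 22, so

    ∬_D (curl F)_z dA = ∫_0^{2π} ∫_0^{2} (11r^2 + 22) · r dr dθ.

Inner (r from 0 to 2): 88.
Outer (θ from 0 to 2π): 176π.

Therefore ∮_C F · dr = 176π.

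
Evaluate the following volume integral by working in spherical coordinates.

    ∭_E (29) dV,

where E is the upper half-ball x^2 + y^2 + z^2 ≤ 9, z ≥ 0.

In spherical coordinates, x = ρ sin(φ) cos(θ), y = ρ sin(φ) sin(θ), z = ρ cos(φ), and dV = ρ^2 sin(φ) dρ dφ dθ.

The integrand becomes 29, so

    ∭_E (29) dV = ∫_{0}^{2π} ∫_{0}^{π/2} ∫_{0}^{3} (29) · ρ^2 sin(φ) dρ dφ dθ.

Inner (ρ): 261sin(φ).
Middle (φ): 261.
Outer (θ): 522π.

Therefore the triple integral equals 522π.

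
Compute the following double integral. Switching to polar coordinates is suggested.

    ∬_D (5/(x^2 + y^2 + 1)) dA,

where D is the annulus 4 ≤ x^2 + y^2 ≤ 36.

The region D is 2 ≤ r ≤ 6, 0 ≤ θ ≤ 2π in polar coordinates, where x = r cos(θ), y = r sin(θ), and dA = r dr dθ.

Under the substitution, the integrand becomes 5/(r^2 + 1), so

    ∬_D (5/(x^2 + y^2 + 1)) dA = ∫_{0}^{2π} ∫_{2}^{6} (5/(r^2 + 1)) · r dr dθ.

Inner integral (in r): ∫_{2}^{6} (5/(r^2 + 1)) · r dr = log(1369sqrt(185)/125).

Outer integral (in θ): ∫_{0}^{2π} (log(1369sqrt(185)/125)) dθ = log((1369sqrt(185)/125)^(2π)).

Therefore ∬_D (5/(x^2 + y^2 + 1)) dA = log((1369sqrt(185)/125)^(2π)).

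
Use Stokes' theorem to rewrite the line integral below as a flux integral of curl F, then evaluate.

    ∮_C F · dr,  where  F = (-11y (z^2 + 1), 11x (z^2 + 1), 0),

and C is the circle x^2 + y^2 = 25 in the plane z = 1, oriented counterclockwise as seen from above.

Let S be the flat disk x^2 + y^2 ≤ 25 in the plane z = 1, with upward unit normal n̂ = ẑ. By Stokes' theorem,

    ∮_C F · dr = ∬_S (∇ × F) · n̂ dS = ∬_D (curl F)_z dA,

where D is the disk x^2 + y^2 ≤ 25.

Compute the curl of F = (-11y (z^2 + 1), 11x (z^2 + 1), 0):
    (∇ × F)_x = ∂F_z/∂y - ∂F_y/∂z = -22x z,
    (∇ × F)_y = ∂F_x/∂z - ∂F_z/∂x = -22y z,
    (∇ × F)_z = ∂F_y/∂x - ∂F_x/∂y = 22z^2 + 22.

On z = 1, (curl F)_z = 44.

Convert to polar (x = r cos θ, y = r sin θ, dA = r dr dθ); the integrand becomes 44, so

    ∬_D (curl F)_z dA = ∫_0^{2π} ∫_0^{5} (44) · r dr dθ.

Inner (r from 0 to 5): 550.
Outer (θ from 0 to 2π): 1100π.

Therefore ∮_C F · dr = 1100π.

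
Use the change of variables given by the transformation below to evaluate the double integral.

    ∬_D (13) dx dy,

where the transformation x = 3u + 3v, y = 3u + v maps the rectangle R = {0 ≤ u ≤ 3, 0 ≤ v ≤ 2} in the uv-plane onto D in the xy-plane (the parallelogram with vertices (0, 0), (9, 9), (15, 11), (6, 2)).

Compute the Jacobian determinant of (x, y) with respect to (u, v):

    ∂(x,y)/∂(u,v) = | 3  3 | = (3)(1) - (3)(3) = -6.
                   | 3  1 |

Its absolute value is |J| = 6 (the area scaling factor).

Substituting x = 3u + 3v, y = 3u + v into the integrand,

    13 → 13,

so the integral becomes

    ∬_R (13) · |J| du dv = ∫_0^3 ∫_0^2 (78) dv du.

Inner (v): 156.
Outer (u): 468.

Therefore ∬_D (13) dx dy = 468.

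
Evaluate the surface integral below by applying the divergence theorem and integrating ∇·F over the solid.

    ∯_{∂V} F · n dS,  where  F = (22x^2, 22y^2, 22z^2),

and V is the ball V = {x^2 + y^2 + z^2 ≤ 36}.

By the divergence theorem,

    ∯_{∂V} F · n dS = ∭_V (∇ · F) dV.

Compute the divergence:
    ∇ · F = ∂F_x/∂x + ∂F_y/∂y + ∂F_z/∂z = 44x + 44y + 44z.

In spherical coordinates, x = ρ sin(φ) cos(θ), y = ρ sin(φ) sin(θ), z = ρ cos(φ), dV = ρ^2 sin(φ) dρ dφ dθ, with 0 ≤ ρ ≤ 6, 0 ≤ φ ≤ π, 0 ≤ θ ≤ 2π.

The integrand, after substitution and multiplying by the volume element, becomes (44ρ (sqrt(2)sin(φ)sin(θ + π/4) + cos(φ))) · ρ^2 sin(φ), so

    ∭_V (∇·F) dV = ∫_0^{2π} ∫_0^{π} ∫_0^{6} (44ρ (sqrt(2)sin(φ)sin(θ + π/4) + cos(φ))) · ρ^2 sin(φ) dρ dφ dθ.

Inner (ρ from 0 to 6): 14256(sqrt(2)sin(φ)sin(θ + π/4) + cos(φ))sin(φ).
Middle (φ from 0 to π): 7128sqrt(2)π sin(θ + π/4).
Outer (θ from 0 to 2π): 0.

Therefore ∯_{∂V} F · n dS = 0.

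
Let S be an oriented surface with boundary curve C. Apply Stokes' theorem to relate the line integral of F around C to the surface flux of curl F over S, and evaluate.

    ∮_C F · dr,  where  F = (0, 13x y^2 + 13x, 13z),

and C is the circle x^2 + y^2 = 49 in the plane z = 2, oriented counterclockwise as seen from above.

Let S be the flat disk x^2 + y^2 ≤ 49 in the plane z = 2, with upward unit normal n̂ = ẑ. By Stokes' theorem,

    ∮_C F · dr = ∬_S (∇ × F) · n̂ dS = ∬_D (curl F)_z dA,

where D is the disk x^2 + y^2 ≤ 49.

Compute the curl of F = (0, 13x y^2 + 13x, 13z):
    (∇ × F)_x = ∂F_z/∂y - ∂F_y/∂z = 0,
    (∇ × F)_y = ∂F_x/∂z - ∂F_z/∂x = 0,
    (∇ × F)_z = ∂F_y/∂x - ∂F_x/∂y = 13y^2 + 13.

On z = 2, (curl F)_z = 13y^2 + 13.

Convert to polar (x = r cos θ, y = r sin θ, dA = r dr dθ); the integrand becomes 13r^2sin(θ)^2 + 13, so

    ∬_D (curl F)_z dA = ∫_0^{2π} ∫_0^{7} (13r^2sin(θ)^2 + 13) · r dr dθ.

Inner (r from 0 to 7): 31213sin(θ)^2/4 + 637/2.
Outer (θ from 0 to 2π): 33761π/4.

Therefore ∮_C F · dr = 33761π/4.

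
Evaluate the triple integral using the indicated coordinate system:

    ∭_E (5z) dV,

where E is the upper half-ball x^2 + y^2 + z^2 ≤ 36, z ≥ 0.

In spherical coordinates, x = ρ sin(φ) cos(θ), y = ρ sin(φ) sin(θ), z = ρ cos(φ), and dV = ρ^2 sin(φ) dρ dφ dθ.

The integrand becomes 5ρ cos(φ), so

    ∭_E (5z) dV = ∫_{0}^{2π} ∫_{0}^{π/2} ∫_{0}^{6} (5ρ cos(φ)) · ρ^2 sin(φ) dρ dφ dθ.

Inner (ρ): 810sin(2φ).
Middle (φ): 810.
Outer (θ): 1620π.

Therefore the triple integral equals 1620π.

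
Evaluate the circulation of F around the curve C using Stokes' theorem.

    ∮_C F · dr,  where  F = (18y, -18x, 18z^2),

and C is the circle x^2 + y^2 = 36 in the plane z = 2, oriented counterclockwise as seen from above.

Let S be the flat disk x^2 + y^2 ≤ 36 in the plane z = 2, with upward unit normal n̂ = ẑ. By Stokes' theorem,

    ∮_C F · dr = ∬_S (∇ × F) · n̂ dS = ∬_D (curl F)_z dA,

where D is the disk x^2 + y^2 ≤ 36.

Compute the curl of F = (18y, -18x, 18z^2):
    (∇ × F)_x = ∂F_z/∂y - ∂F_y/∂z = 0,
    (∇ × F)_y = ∂F_x/∂z - ∂F_z/∂x = 0,
    (∇ × F)_z = ∂F_y/∂x - ∂F_x/∂y = -36.

On z = 2, (curl F)_z = -36.

Convert to polar (x = r cos θ, y = r sin θ, dA = r dr dθ); the integrand becomes -36, so

    ∬_D (curl F)_z dA = ∫_0^{2π} ∫_0^{6} (-36) · r dr dθ.

Inner (r from 0 to 6): -648.
Outer (θ from 0 to 2π): -1296π.

Therefore ∮_C F · dr = -1296π.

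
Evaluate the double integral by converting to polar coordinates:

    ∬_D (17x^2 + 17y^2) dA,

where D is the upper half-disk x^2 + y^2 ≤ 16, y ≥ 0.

The region D is 0 ≤ r ≤ 4, 0 ≤ θ ≤ π in polar coordinates, where x = r cos(θ), y = r sin(θ), and dA = r dr dθ.

Under the substitution, the integrand becomes 17r^2, so

    ∬_D (17x^2 + 17y^2) dA = ∫_{0}^{π} ∫_{0}^{4} (17r^2) · r dr dθ.

Inner integral (in r): ∫_{0}^{4} (17r^2) · r dr = 1088.

Outer integral (in θ): ∫_{0}^{π} (1088) dθ = 1088π.

Therefore ∬_D (17x^2 + 17y^2) dA = 1088π.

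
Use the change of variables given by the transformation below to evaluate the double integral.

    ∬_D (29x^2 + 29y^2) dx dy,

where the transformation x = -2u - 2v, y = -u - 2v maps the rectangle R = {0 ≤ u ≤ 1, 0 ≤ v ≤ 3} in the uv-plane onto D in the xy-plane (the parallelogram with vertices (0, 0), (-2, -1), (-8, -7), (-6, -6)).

Compute the Jacobian determinant of (x, y) with respect to (u, v):

    ∂(x,y)/∂(u,v) = | -2  -2 | = (-2)(-2) - (-2)(-1) = 2.
                   | -1  -2 |

Its absolute value is |J| = 2 (the area scaling factor).

Substituting x = -2u - 2v, y = -u - 2v into the integrand,

    29x^2 + 29y^2 → 145u^2 + 348u v + 232v^2,

so the integral becomes

    ∬_R (145u^2 + 348u v + 232v^2) · |J| du dv = ∫_0^1 ∫_0^3 (290u^2 + 696u v + 464v^2) dv du.

Inner (v): 870u^2 + 3132u + 4176.
Outer (u): 6032.

Therefore ∬_D (29x^2 + 29y^2) dx dy = 6032.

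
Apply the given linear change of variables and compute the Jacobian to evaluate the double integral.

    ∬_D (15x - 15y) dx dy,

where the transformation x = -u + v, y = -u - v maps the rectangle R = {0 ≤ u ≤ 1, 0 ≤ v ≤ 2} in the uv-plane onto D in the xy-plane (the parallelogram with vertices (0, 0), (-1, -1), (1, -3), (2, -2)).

Compute the Jacobian determinant of (x, y) with respect to (u, v):

    ∂(x,y)/∂(u,v) = | -1  1 | = (-1)(-1) - (1)(-1) = 2.
                   | -1  -1 |

Its absolute value is |J| = 2 (the area scaling factor).

Substituting x = -u + v, y = -u - v into the integrand,

    15x - 15y → 30v,

so the integral becomes

    ∬_R (30v) · |J| du dv = ∫_0^1 ∫_0^2 (60v) dv du.

Inner (v): 120.
Outer (u): 120.

Therefore ∬_D (15x - 15y) dx dy = 120.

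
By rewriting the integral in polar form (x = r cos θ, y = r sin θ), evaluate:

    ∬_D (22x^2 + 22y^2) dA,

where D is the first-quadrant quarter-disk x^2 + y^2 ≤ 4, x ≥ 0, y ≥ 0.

The region D is 0 ≤ r ≤ 2, 0 ≤ θ ≤ π/2 in polar coordinates, where x = r cos(θ), y = r sin(θ), and dA = r dr dθ.

Under the substitution, the integrand becomes 22r^2, so

    ∬_D (22x^2 + 22y^2) dA = ∫_{0}^{π/2} ∫_{0}^{2} (22r^2) · r dr dθ.

Inner integral (in r): ∫_{0}^{2} (22r^2) · r dr = 88.

Outer integral (in θ): ∫_{0}^{π/2} (88) dθ = 44π.

Therefore ∬_D (22x^2 + 22y^2) dA = 44π.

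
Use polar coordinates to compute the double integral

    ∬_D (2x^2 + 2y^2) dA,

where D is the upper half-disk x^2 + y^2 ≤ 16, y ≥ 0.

The region D is 0 ≤ r ≤ 4, 0 ≤ θ ≤ π in polar coordinates, where x = r cos(θ), y = r sin(θ), and dA = r dr dθ.

Under the substitution, the integrand becomes 2r^2, so

    ∬_D (2x^2 + 2y^2) dA = ∫_{0}^{π} ∫_{0}^{4} (2r^2) · r dr dθ.

Inner integral (in r): ∫_{0}^{4} (2r^2) · r dr = 128.

Outer integral (in θ): ∫_{0}^{π} (128) dθ = 128π.

Therefore ∬_D (2x^2 + 2y^2) dA = 128π.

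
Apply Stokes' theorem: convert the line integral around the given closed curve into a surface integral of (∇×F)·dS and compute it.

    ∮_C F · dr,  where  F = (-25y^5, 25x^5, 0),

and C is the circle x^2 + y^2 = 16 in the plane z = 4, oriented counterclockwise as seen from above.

Let S be the flat disk x^2 + y^2 ≤ 16 in the plane z = 4, with upward unit normal n̂ = ẑ. By Stokes' theorem,

    ∮_C F · dr = ∬_S (∇ × F) · n̂ dS = ∬_D (curl F)_z dA,

where D is the disk x^2 + y^2 ≤ 16.

Compute the curl of F = (-25y^5, 25x^5, 0):
    (∇ × F)_x = ∂F_z/∂y - ∂F_y/∂z = 0,
    (∇ × F)_y = ∂F_x/∂z - ∂F_z/∂x = 0,
    (∇ × F)_z = ∂F_y/∂x - ∂F_x/∂y = 125x^4 + 125y^4.

On z = 4, (curl F)_z = 125x^4 + 125y^4.

Convert to polar (x = r cos θ, y = r sin θ, dA = r dr dθ); the integrand becomes 125r^4(sin(θ)^4 + cos(θ)^4), so

    ∬_D (curl F)_z dA = ∫_0^{2π} ∫_0^{4} (125r^4(sin(θ)^4 + cos(θ)^4)) · r dr dθ.

Inner (r from 0 to 4): 256000sin(θ)^4/3 + 256000cos(θ)^4/3.
Outer (θ from 0 to 2π): 128000π.

Therefore ∮_C F · dr = 128000π.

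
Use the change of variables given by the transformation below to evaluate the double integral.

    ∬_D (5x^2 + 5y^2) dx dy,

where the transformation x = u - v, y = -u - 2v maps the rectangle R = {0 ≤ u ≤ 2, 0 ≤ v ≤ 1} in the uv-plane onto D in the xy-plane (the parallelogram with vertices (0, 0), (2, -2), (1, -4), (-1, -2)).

Compute the Jacobian determinant of (x, y) with respect to (u, v):

    ∂(x,y)/∂(u,v) = | 1  -1 | = (1)(-2) - (-1)(-1) = -3.
                   | -1  -2 |

Its absolute value is |J| = 3 (the area scaling factor).

Substituting x = u - v, y = -u - 2v into the integrand,

    5x^2 + 5y^2 → 10u^2 + 10u v + 25v^2,

so the integral becomes

    ∬_R (10u^2 + 10u v + 25v^2) · |J| du dv = ∫_0^2 ∫_0^1 (30u^2 + 30u v + 75v^2) dv du.

Inner (v): 30u^2 + 15u + 25.
Outer (u): 160.

Therefore ∬_D (5x^2 + 5y^2) dx dy = 160.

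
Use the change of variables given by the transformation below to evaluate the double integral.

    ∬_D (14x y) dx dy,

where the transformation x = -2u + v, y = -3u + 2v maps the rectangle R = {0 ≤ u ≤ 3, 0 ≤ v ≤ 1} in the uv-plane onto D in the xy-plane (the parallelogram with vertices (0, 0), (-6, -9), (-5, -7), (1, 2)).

Compute the Jacobian determinant of (x, y) with respect to (u, v):

    ∂(x,y)/∂(u,v) = | -2  1 | = (-2)(2) - (1)(-3) = -1.
                   | -3  2 |

Its absolute value is |J| = 1 (the area scaling factor).

Substituting x = -2u + v, y = -3u + 2v into the integrand,

    14x y → 84u^2 - 98u v + 28v^2,

so the integral becomes

    ∬_R (84u^2 - 98u v + 28v^2) · |J| du dv = ∫_0^3 ∫_0^1 (84u^2 - 98u v + 28v^2) dv du.

Inner (v): 84u^2 - 49u + 28/3.
Outer (u): 1127/2.

Therefore ∬_D (14x y) dx dy = 1127/2.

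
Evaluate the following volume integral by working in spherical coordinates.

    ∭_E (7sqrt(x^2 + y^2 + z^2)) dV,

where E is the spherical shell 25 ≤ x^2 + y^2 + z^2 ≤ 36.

In spherical coordinates, x = ρ sin(φ) cos(θ), y = ρ sin(φ) sin(θ), z = ρ cos(φ), and dV = ρ^2 sin(φ) dρ dφ dθ.

The integrand becomes 7ρ, so

    ∭_E (7sqrt(x^2 + y^2 + z^2)) dV = ∫_{0}^{2π} ∫_{0}^{π} ∫_{5}^{6} (7ρ) · ρ^2 sin(φ) dρ dφ dθ.

Inner (ρ): 4697sin(φ)/4.
Middle (φ): 4697/2.
Outer (θ): 4697π.

Therefore the triple integral equals 4697π.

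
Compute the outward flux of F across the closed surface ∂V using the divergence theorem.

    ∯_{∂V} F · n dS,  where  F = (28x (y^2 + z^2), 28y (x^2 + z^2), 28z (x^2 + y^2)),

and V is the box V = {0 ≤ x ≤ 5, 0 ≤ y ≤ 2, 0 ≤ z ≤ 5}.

By the divergence theorem,

    ∯_{∂V} F · n dS = ∭_V (∇ · F) dV.

Compute the divergence:
    ∇ · F = ∂F_x/∂x + ∂F_y/∂y + ∂F_z/∂z = 28y^2 + 28z^2 + 28x^2 + 28z^2 + 28x^2 + 28y^2 = 56x^2 + 56y^2 + 56z^2.

V is a rectangular box, so dV = dx dy dz with 0 ≤ x ≤ 5, 0 ≤ y ≤ 2, 0 ≤ z ≤ 5.

Integrate (56x^2 + 56y^2 + 56z^2) over V as an iterated integral:

    ∭_V (∇·F) dV = ∫_0^{5} ∫_0^{2} ∫_0^{5} (56x^2 + 56y^2 + 56z^2) dz dy dx.

Inner (z from 0 to 5): 280x^2 + 280y^2 + 7000/3.
Middle (y from 0 to 2): 560x^2 + 16240/3.
Outer (x from 0 to 5): 50400.

Therefore ∯_{∂V} F · n dS = 50400.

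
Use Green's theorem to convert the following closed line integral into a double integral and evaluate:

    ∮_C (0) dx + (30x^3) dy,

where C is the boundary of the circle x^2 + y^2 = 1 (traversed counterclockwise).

Green's theorem converts the closed line integral into a double integral over the enclosed region D:

    ∮_C P dx + Q dy = ∬_D (∂Q/∂x - ∂P/∂y) dA.

Here P = 0, Q = 30x^3, so

    ∂Q/∂x = 90x^2,    ∂P/∂y = 0,
    ∂Q/∂x - ∂P/∂y = 90x^2.

D is the region x^2 + y^2 ≤ 1. Evaluating the double integral:

In polar coordinates (x = r cos θ, y = r sin θ, dA = r dr dθ) the integrand becomes 90r^2cos(θ)^2, so

    ∬_D (90x^2) dA = ∫_0^{2π} ∫_0^{1} (90r^2cos(θ)^2) · r dr dθ.

Inner (r from 0 to 1): 45cos(θ)^2/2.
Outer (θ from 0 to 2π): 45π/2.

Therefore ∮_C P dx + Q dy = 45π/2.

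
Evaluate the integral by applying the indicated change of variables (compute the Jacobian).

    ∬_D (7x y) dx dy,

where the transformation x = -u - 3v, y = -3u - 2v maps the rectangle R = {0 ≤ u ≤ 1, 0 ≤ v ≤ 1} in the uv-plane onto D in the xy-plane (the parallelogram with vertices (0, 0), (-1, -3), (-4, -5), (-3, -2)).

Compute the Jacobian determinant of (x, y) with respect to (u, v):

    ∂(x,y)/∂(u,v) = | -1  -3 | = (-1)(-2) - (-3)(-3) = -7.
                   | -3  -2 |

Its absolute value is |J| = 7 (the area scaling factor).

Substituting x = -u - 3v, y = -3u - 2v into the integrand,

    7x y → 21u^2 + 77u v + 42v^2,

so the integral becomes

    ∬_R (21u^2 + 77u v + 42v^2) · |J| du dv = ∫_0^1 ∫_0^1 (147u^2 + 539u v + 294v^2) dv du.

Inner (v): 147u^2 + 539u/2 + 98.
Outer (u): 1127/4.

Therefore ∬_D (7x y) dx dy = 1127/4.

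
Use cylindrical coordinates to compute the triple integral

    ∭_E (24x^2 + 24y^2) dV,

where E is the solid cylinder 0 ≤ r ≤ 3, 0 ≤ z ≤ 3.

In cylindrical coordinates, x = r cos(θ), y = r sin(θ), z = z, and dV = r dr dθ dz.

The integrand becomes 24r^2, so

    ∭_E (24x^2 + 24y^2) dV = ∫_{0}^{2π} ∫_{0}^{3} ∫_{0}^{3} (24r^2) · r dz dr dθ.

Inner (z): 72r^3.
Middle (r from 0 to 3): 1458.
Outer (θ): 2916π.

Therefore the triple integral equals 2916π.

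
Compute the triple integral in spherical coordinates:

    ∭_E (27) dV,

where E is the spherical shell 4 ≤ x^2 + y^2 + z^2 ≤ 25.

In spherical coordinates, x = ρ sin(φ) cos(θ), y = ρ sin(φ) sin(θ), z = ρ cos(φ), and dV = ρ^2 sin(φ) dρ dφ dθ.

The integrand becomes 27, so

    ∭_E (27) dV = ∫_{0}^{2π} ∫_{0}^{π} ∫_{2}^{5} (27) · ρ^2 sin(φ) dρ dφ dθ.

Inner (ρ): 1053sin(φ).
Middle (φ): 2106.
Outer (θ): 4212π.

Therefore the triple integral equals 4212π.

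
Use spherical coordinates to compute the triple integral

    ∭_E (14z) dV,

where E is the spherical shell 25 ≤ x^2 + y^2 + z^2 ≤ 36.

In spherical coordinates, x = ρ sin(φ) cos(θ), y = ρ sin(φ) sin(θ), z = ρ cos(φ), and dV = ρ^2 sin(φ) dρ dφ dθ.

The integrand becomes 14ρ cos(φ), so

    ∭_E (14z) dV = ∫_{0}^{2π} ∫_{0}^{π} ∫_{5}^{6} (14ρ cos(φ)) · ρ^2 sin(φ) dρ dφ dθ.

Inner (ρ): 4697sin(2φ)/4.
Middle (φ): 0.
Outer (θ): 0.

Therefore the triple integral equals 0.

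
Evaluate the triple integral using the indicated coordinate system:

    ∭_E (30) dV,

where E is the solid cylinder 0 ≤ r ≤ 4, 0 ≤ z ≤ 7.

In cylindrical coordinates, x = r cos(θ), y = r sin(θ), z = z, and dV = r dr dθ dz.

The integrand becomes 30, so

    ∭_E (30) dV = ∫_{0}^{2π} ∫_{0}^{4} ∫_{0}^{7} (30) · r dz dr dθ.

Inner (z): 210r.
Middle (r from 0 to 4): 1680.
Outer (θ): 3360π.

Therefore the triple integral equals 3360π.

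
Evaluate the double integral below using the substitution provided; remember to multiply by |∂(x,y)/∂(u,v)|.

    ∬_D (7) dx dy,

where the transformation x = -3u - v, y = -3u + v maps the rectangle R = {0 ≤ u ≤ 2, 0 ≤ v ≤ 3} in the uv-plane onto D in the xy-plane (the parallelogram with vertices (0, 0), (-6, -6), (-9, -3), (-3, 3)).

Compute the Jacobian determinant of (x, y) with respect to (u, v):

    ∂(x,y)/∂(u,v) = | -3  -1 | = (-3)(1) - (-1)(-3) = -6.
                   | -3  1 |

Its absolute value is |J| = 6 (the area scaling factor).

Substituting x = -3u - v, y = -3u + v into the integrand,

    7 → 7,

so the integral becomes

    ∬_R (7) · |J| du dv = ∫_0^2 ∫_0^3 (42) dv du.

Inner (v): 126.
Outer (u): 252.

Therefore ∬_D (7) dx dy = 252.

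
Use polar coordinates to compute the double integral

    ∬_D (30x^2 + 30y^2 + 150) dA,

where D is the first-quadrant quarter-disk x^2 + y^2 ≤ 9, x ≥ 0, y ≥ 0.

The region D is 0 ≤ r ≤ 3, 0 ≤ θ ≤ π/2 in polar coordinates, where x = r cos(θ), y = r sin(θ), and dA = r dr dθ.

Under the substitution, the integrand becomes 30r^2 + 150, so

    ∬_D (30x^2 + 30y^2 + 150) dA = ∫_{0}^{π/2} ∫_{0}^{3} (30r^2 + 150) · r dr dθ.

Inner integral (in r): ∫_{0}^{3} (30r^2 + 150) · r dr = 2565/2.

Outer integral (in θ): ∫_{0}^{π/2} (2565/2) dθ = 2565π/4.

Therefore ∬_D (30x^2 + 30y^2 + 150) dA = 2565π/4.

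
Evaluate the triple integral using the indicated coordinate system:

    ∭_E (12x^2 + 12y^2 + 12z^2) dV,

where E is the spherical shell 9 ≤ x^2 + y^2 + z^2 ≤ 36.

In spherical coordinates, x = ρ sin(φ) cos(θ), y = ρ sin(φ) sin(θ), z = ρ cos(φ), and dV = ρ^2 sin(φ) dρ dφ dθ.

The integrand becomes 12ρ^2, so

    ∭_E (12x^2 + 12y^2 + 12z^2) dV = ∫_{0}^{2π} ∫_{0}^{π} ∫_{3}^{6} (12ρ^2) · ρ^2 sin(φ) dρ dφ dθ.

Inner (ρ): 90396sin(φ)/5.
Middle (φ): 180792/5.
Outer (θ): 361584π/5.

Therefore the triple integral equals 361584π/5.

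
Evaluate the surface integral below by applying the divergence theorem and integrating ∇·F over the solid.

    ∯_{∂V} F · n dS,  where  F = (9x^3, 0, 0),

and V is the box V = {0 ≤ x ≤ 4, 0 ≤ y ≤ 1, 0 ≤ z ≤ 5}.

By the divergence theorem,

    ∯_{∂V} F · n dS = ∭_V (∇ · F) dV.

Compute the divergence:
    ∇ · F = ∂F_x/∂x + ∂F_y/∂y + ∂F_z/∂z = 27x^2 + 0 + 0 = 27x^2.

V is a rectangular box, so dV = dx dy dz with 0 ≤ x ≤ 4, 0 ≤ y ≤ 1, 0 ≤ z ≤ 5.

Integrate (27x^2) over V as an iterated integral:

    ∭_V (∇·F) dV = ∫_0^{4} ∫_0^{1} ∫_0^{5} (27x^2) dz dy dx.

Inner (z from 0 to 5): 135x^2.
Middle (y from 0 to 1): 135x^2.
Outer (x from 0 to 4): 2880.

Therefore ∯_{∂V} F · n dS = 2880.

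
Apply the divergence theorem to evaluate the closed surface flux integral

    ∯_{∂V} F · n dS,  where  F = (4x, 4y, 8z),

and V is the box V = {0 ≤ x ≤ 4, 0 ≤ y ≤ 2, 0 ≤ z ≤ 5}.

By the divergence theorem,

    ∯_{∂V} F · n dS = ∭_V (∇ · F) dV.

Compute the divergence:
    ∇ · F = ∂F_x/∂x + ∂F_y/∂y + ∂F_z/∂z = 4 + 4 + 8 = 16.

V is a rectangular box, so dV = dx dy dz with 0 ≤ x ≤ 4, 0 ≤ y ≤ 2, 0 ≤ z ≤ 5.

Integrate (16) over V as an iterated integral:

    ∭_V (∇·F) dV = ∫_0^{4} ∫_0^{2} ∫_0^{5} (16) dz dy dx.

Inner (z from 0 to 5): 80.
Middle (y from 0 to 2): 160.
Outer (x from 0 to 4): 640.

Therefore ∯_{∂V} F · n dS = 640.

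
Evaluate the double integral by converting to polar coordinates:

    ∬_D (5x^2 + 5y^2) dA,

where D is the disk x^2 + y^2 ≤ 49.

The region D is 0 ≤ r ≤ 7, 0 ≤ θ ≤ 2π in polar coordinates, where x = r cos(θ), y = r sin(θ), and dA = r dr dθ.

Under the substitution, the integrand becomes 5r^2, so

    ∬_D (5x^2 + 5y^2) dA = ∫_{0}^{2π} ∫_{0}^{7} (5r^2) · r dr dθ.

Inner integral (in r): ∫_{0}^{7} (5r^2) · r dr = 12005/4.

Outer integral (in θ): ∫_{0}^{2π} (12005/4) dθ = 12005π/2.

Therefore ∬_D (5x^2 + 5y^2) dA = 12005π/2.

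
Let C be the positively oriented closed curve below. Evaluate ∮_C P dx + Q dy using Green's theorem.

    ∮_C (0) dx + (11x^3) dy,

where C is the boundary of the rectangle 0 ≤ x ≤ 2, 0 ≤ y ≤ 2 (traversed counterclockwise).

Green's theorem converts the closed line integral into a double integral over the enclosed region D:

    ∮_C P dx + Q dy = ∬_D (∂Q/∂x - ∂P/∂y) dA.

Here P = 0, Q = 11x^3, so

    ∂Q/∂x = 33x^2,    ∂P/∂y = 0,
    ∂Q/∂x - ∂P/∂y = 33x^2.

D is the region 0 ≤ x ≤ 2, 0 ≤ y ≤ 2. Evaluating the double integral:

    ∬_D (33x^2) dA = ∫_0^{2} ∫_0^{2} (33x^2) dy dx.

Inner (y from 0 to 2): 66x^2.
Outer (x from 0 to 2): 176.

Therefore ∮_C P dx + Q dy = 176.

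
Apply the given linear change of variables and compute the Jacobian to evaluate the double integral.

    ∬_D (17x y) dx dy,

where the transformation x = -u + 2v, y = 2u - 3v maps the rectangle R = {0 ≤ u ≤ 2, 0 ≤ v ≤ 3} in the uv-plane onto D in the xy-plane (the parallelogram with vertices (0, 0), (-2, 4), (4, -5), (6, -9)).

Compute the Jacobian determinant of (x, y) with respect to (u, v):

    ∂(x,y)/∂(u,v) = | -1  2 | = (-1)(-3) - (2)(2) = -1.
                   | 2  -3 |

Its absolute value is |J| = 1 (the area scaling factor).

Substituting x = -u + 2v, y = 2u - 3v into the integrand,

    17x y → -34u^2 + 119u v - 102v^2,

so the integral becomes

    ∬_R (-34u^2 + 119u v - 102v^2) · |J| du dv = ∫_0^2 ∫_0^3 (-34u^2 + 119u v - 102v^2) dv du.

Inner (v): -102u^2 + 1071u/2 - 918.
Outer (u): -1037.

Therefore ∬_D (17x y) dx dy = -1037.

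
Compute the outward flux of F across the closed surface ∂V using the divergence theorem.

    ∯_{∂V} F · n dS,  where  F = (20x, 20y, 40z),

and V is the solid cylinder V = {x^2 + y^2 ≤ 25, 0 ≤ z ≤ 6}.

By the divergence theorem,

    ∯_{∂V} F · n dS = ∭_V (∇ · F) dV.

Compute the divergence:
    ∇ · F = ∂F_x/∂x + ∂F_y/∂y + ∂F_z/∂z = 20 + 20 + 40 = 80.

In cylindrical coordinates, x = r cos(θ), y = r sin(θ), z = z, dV = r dr dθ dz, with 0 ≤ r ≤ 5, 0 ≤ θ ≤ 2π, 0 ≤ z ≤ 6.

The integrand, after substitution and multiplying by the volume element, becomes (80) · r, so

    ∭_V (∇·F) dV = ∫_0^{2π} ∫_0^{5} ∫_0^{6} (80) · r dz dr dθ.

Inner (z from 0 to 6): 480r.
Middle (r from 0 to 5): 6000.
Outer (θ from 0 to 2π): 12000π.

Therefore ∯_{∂V} F · n dS = 12000π.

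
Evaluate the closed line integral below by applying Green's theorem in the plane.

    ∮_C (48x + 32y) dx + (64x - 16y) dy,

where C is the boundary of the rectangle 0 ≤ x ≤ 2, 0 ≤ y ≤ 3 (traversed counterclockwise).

Green's theorem converts the closed line integral into a double integral over the enclosed region D:

    ∮_C P dx + Q dy = ∬_D (∂Q/∂x - ∂P/∂y) dA.

Here P = 48x + 32y, Q = 64x - 16y, so

    ∂Q/∂x = 64,    ∂P/∂y = 32,
    ∂Q/∂x - ∂P/∂y = 32.

D is the region 0 ≤ x ≤ 2, 0 ≤ y ≤ 3. Evaluating the double integral:

    ∬_D (32) dA = ∫_0^{2} ∫_0^{3} (32) dy dx.

Inner (y from 0 to 3): 96.
Outer (x from 0 to 2): 192.

Therefore ∮_C P dx + Q dy = 192.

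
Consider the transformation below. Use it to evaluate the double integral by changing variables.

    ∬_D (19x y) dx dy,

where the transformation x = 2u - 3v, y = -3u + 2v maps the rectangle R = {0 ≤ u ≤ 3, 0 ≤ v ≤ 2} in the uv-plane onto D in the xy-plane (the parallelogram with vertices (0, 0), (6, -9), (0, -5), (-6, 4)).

Compute the Jacobian determinant of (x, y) with respect to (u, v):

    ∂(x,y)/∂(u,v) = | 2  -3 | = (2)(2) - (-3)(-3) = -5.
                   | -3  2 |

Its absolute value is |J| = 5 (the area scaling factor).

Substituting x = 2u - 3v, y = -3u + 2v into the integrand,

    19x y → -114u^2 + 247u v - 114v^2,

so the integral becomes

    ∬_R (-114u^2 + 247u v - 114v^2) · |J| du dv = ∫_0^3 ∫_0^2 (-570u^2 + 1235u v - 570v^2) dv du.

Inner (v): -1140u^2 + 2470u - 1520.
Outer (u): -3705.

Therefore ∬_D (19x y) dx dy = -3705.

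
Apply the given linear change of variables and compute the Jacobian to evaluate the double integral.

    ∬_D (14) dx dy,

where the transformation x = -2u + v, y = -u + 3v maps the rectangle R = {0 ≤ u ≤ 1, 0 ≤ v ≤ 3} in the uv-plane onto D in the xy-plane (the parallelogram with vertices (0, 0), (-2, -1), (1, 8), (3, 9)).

Compute the Jacobian determinant of (x, y) with respect to (u, v):

    ∂(x,y)/∂(u,v) = | -2  1 | = (-2)(3) - (1)(-1) = -5.
                   | -1  3 |

Its absolute value is |J| = 5 (the area scaling factor).

Substituting x = -2u + v, y = -u + 3v into the integrand,

    14 → 14,

so the integral becomes

    ∬_R (14) · |J| du dv = ∫_0^1 ∫_0^3 (70) dv du.

Inner (v): 210.
Outer (u): 210.

Therefore ∬_D (14) dx dy = 210.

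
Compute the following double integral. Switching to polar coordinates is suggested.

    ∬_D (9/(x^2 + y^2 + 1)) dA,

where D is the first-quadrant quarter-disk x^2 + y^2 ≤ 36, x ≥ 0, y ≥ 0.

The region D is 0 ≤ r ≤ 6, 0 ≤ θ ≤ π/2 in polar coordinates, where x = r cos(θ), y = r sin(θ), and dA = r dr dθ.

Under the substitution, the integrand becomes 9/(r^2 + 1), so

    ∬_D (9/(x^2 + y^2 + 1)) dA = ∫_{0}^{π/2} ∫_{0}^{6} (9/(r^2 + 1)) · r dr dθ.

Inner integral (in r): ∫_{0}^{6} (9/(r^2 + 1)) · r dr = 9log(37)/2.

Outer integral (in θ): ∫_{0}^{π/2} (9log(37)/2) dθ = 9π log(37)/4.

Therefore ∬_D (9/(x^2 + y^2 + 1)) dA = 9π log(37)/4.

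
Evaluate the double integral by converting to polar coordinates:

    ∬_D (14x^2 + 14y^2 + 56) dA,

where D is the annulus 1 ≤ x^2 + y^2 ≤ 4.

The region D is 1 ≤ r ≤ 2, 0 ≤ θ ≤ 2π in polar coordinates, where x = r cos(θ), y = r sin(θ), and dA = r dr dθ.

Under the substitution, the integrand becomes 14r^2 + 56, so

    ∬_D (14x^2 + 14y^2 + 56) dA = ∫_{0}^{2π} ∫_{1}^{2} (14r^2 + 56) · r dr dθ.

Inner integral (in r): ∫_{1}^{2} (14r^2 + 56) · r dr = 273/2.

Outer integral (in θ): ∫_{0}^{2π} (273/2) dθ = 273π.

Therefore ∬_D (14x^2 + 14y^2 + 56) dA = 273π.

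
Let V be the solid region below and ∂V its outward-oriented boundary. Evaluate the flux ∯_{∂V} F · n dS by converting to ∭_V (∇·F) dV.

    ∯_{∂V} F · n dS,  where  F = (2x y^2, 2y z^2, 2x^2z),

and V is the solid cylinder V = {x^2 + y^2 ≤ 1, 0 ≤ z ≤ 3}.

By the divergence theorem,

    ∯_{∂V} F · n dS = ∭_V (∇ · F) dV.

Compute the divergence:
    ∇ · F = ∂F_x/∂x + ∂F_y/∂y + ∂F_z/∂z = 2y^2 + 2z^2 + 2x^2 = 2x^2 + 2y^2 + 2z^2.

In cylindrical coordinates, x = r cos(θ), y = r sin(θ), z = z, dV = r dr dθ dz, with 0 ≤ r ≤ 1, 0 ≤ θ ≤ 2π, 0 ≤ z ≤ 3.

The integrand, after substitution and multiplying by the volume element, becomes (2r^2 + 2z^2) · r, so

    ∭_V (∇·F) dV = ∫_0^{2π} ∫_0^{1} ∫_0^{3} (2r^2 + 2z^2) · r dz dr dθ.

Inner (z from 0 to 3): 6r (r^2 + 3).
Middle (r from 0 to 1): 21/2.
Outer (θ from 0 to 2π): 21π.

Therefore ∯_{∂V} F · n dS = 21π.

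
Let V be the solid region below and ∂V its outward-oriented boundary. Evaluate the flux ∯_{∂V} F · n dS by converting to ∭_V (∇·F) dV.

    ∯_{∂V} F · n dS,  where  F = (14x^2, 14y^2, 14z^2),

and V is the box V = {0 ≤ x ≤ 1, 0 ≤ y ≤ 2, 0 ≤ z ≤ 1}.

By the divergence theorem,

    ∯_{∂V} F · n dS = ∭_V (∇ · F) dV.

Compute the divergence:
    ∇ · F = ∂F_x/∂x + ∂F_y/∂y + ∂F_z/∂z = 28x + 28y + 28z.

V is a rectangular box, so dV = dx dy dz with 0 ≤ x ≤ 1, 0 ≤ y ≤ 2, 0 ≤ z ≤ 1.

Integrate (28x + 28y + 28z) over V as an iterated integral:

    ∭_V (∇·F) dV = ∫_0^{1} ∫_0^{2} ∫_0^{1} (28x + 28y + 28z) dz dy dx.

Inner (z from 0 to 1): 28x + 28y + 14.
Middle (y from 0 to 2): 56x + 84.
Outer (x from 0 to 1): 112.

Therefore ∯_{∂V} F · n dS = 112.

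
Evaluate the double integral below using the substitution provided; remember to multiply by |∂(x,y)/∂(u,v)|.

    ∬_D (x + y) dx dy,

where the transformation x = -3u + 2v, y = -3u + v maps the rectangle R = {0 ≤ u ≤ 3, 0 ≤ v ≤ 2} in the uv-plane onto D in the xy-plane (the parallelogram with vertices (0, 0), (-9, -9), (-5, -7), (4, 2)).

Compute the Jacobian determinant of (x, y) with respect to (u, v):

    ∂(x,y)/∂(u,v) = | -3  2 | = (-3)(1) - (2)(-3) = 3.
                   | -3  1 |

Its absolute value is |J| = 3 (the area scaling factor).

Substituting x = -3u + 2v, y = -3u + v into the integrand,

    x + y → -6u + 3v,

so the integral becomes

    ∬_R (-6u + 3v) · |J| du dv = ∫_0^3 ∫_0^2 (-18u + 9v) dv du.

Inner (v): 18 - 36u.
Outer (u): -108.

Therefore ∬_D (x + y) dx dy = -108.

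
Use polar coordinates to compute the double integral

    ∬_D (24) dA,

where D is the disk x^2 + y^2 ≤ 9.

The region D is 0 ≤ r ≤ 3, 0 ≤ θ ≤ 2π in polar coordinates, where x = r cos(θ), y = r sin(θ), and dA = r dr dθ.

Under the substitution, the integrand becomes 24, so

    ∬_D (24) dA = ∫_{0}^{2π} ∫_{0}^{3} (24) · r dr dθ.

Inner integral (in r): ∫_{0}^{3} (24) · r dr = 108.

Outer integral (in θ): ∫_{0}^{2π} (108) dθ = 216π.

Therefore ∬_D (24) dA = 216π.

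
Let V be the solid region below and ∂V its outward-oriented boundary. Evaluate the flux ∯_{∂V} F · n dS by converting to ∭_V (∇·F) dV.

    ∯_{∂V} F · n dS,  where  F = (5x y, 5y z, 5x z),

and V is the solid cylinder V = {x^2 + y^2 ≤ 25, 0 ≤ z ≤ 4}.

By the divergence theorem,

    ∯_{∂V} F · n dS = ∭_V (∇ · F) dV.

Compute the divergence:
    ∇ · F = ∂F_x/∂x + ∂F_y/∂y + ∂F_z/∂z = 5y + 5z + 5x = 5x + 5y + 5z.

In cylindrical coordinates, x = r cos(θ), y = r sin(θ), z = z, dV = r dr dθ dz, with 0 ≤ r ≤ 5, 0 ≤ θ ≤ 2π, 0 ≤ z ≤ 4.

The integrand, after substitution and multiplying by the volume element, becomes (5sqrt(2)r sin(θ + π/4) + 5z) · r, so

    ∭_V (∇·F) dV = ∫_0^{2π} ∫_0^{5} ∫_0^{4} (5sqrt(2)r sin(θ + π/4) + 5z) · r dz dr dθ.

Inner (z from 0 to 4): 20r (sqrt(2)r sin(θ + π/4) + 2).
Middle (r from 0 to 5): 2500sqrt(2)sin(θ + π/4)/3 + 500.
Outer (θ from 0 to 2π): 1000π.

Therefore ∯_{∂V} F · n dS = 1000π.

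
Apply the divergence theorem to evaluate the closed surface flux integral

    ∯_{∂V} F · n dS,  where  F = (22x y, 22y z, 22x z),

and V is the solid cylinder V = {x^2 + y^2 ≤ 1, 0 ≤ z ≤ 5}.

By the divergence theorem,

    ∯_{∂V} F · n dS = ∭_V (∇ · F) dV.

Compute the divergence:
    ∇ · F = ∂F_x/∂x + ∂F_y/∂y + ∂F_z/∂z = 22y + 22z + 22x = 22x + 22y + 22z.

In cylindrical coordinates, x = r cos(θ), y = r sin(θ), z = z, dV = r dr dθ dz, with 0 ≤ r ≤ 1, 0 ≤ θ ≤ 2π, 0 ≤ z ≤ 5.

The integrand, after substitution and multiplying by the volume element, becomes (22sqrt(2)r sin(θ + π/4) + 22z) · r, so

    ∭_V (∇·F) dV = ∫_0^{2π} ∫_0^{1} ∫_0^{5} (22sqrt(2)r sin(θ + π/4) + 22z) · r dz dr dθ.

Inner (z from 0 to 5): 55r (2sqrt(2)r sin(θ + π/4) + 5).
Middle (r from 0 to 1): 110sqrt(2)sin(θ + π/4)/3 + 275/2.
Outer (θ from 0 to 2π): 275π.

Therefore ∯_{∂V} F · n dS = 275π.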